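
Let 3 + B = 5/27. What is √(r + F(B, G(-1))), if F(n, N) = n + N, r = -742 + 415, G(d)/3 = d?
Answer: I*√26958/9 ≈ 18.243*I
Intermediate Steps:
G(d) = 3*d
r = -327
B = -76/27 (B = -3 + 5/27 = -76/27 ≈ -2.8148)
F(n, N) = N + n
√(r + F(B, G(-1))) = √(-327 + (3*(-1) - 76/27)) = √(-327 + (-3 - 76/27)) = √(-327 - 157/27) = √(-8986/27) = I*√26958/9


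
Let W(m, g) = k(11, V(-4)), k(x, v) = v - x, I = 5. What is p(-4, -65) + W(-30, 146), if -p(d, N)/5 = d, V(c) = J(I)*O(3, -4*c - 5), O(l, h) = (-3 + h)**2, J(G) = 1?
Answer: 73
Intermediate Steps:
V(c) = (-8 - 4*c)**2 (V(c) = 1*(-3 + (-4*c - 5))**2 = 1*(-3 + (-5 - 4*c))**2 = 1*(-8 - 4*c)**2 = (-8 - 4*c)**2)
p(d, N) = -5*d
W(m, g) = 53 (W(m, g) = 16*(2 - 4)**2 - 1*11 = 16*(-2)**2 - 11 = 16*4 - 11 = 64 - 11 = 53)
p(-4, -65) + W(-30, 146) = -5*(-4) + 53 = 20 + 53 = 73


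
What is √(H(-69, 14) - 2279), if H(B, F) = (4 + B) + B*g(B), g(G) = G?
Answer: √2417 ≈ 49.163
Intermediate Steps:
H(B, F) = 4 + B + B² (H(B, F) = (4 + B) + B*B = (4 + B) + B² = 4 + B + B²)
√(H(-69, 14) - 2279) = √((4 - 69 + (-69)²) - 2279) = √((4 - 69 + 4761) - 2279) = √(4696 - 2279) = √2417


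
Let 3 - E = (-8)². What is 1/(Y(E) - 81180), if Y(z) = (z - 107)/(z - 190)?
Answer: -251/20376012 ≈ -1.2318e-5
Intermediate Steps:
E = -61 (E = 3 - 1*(-8)² = 3 - 1*64 = 3 - 64 = -61)
Y(z) = (-107 + z)/(-190 + z)
1/(Y(E) - 81180) = 1/((-107 - 61)/(-190 - 61) - 81180) = 1/(-168/(-251) - 81180) = 1/(-1/251*(-168) - 81180) = 1/(168/251 - 81180) = 1/(-20376012/251) = -251/20376012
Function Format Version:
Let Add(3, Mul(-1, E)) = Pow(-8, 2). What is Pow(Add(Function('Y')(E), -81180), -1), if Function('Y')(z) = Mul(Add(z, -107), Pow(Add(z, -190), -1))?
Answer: Rational(-251, 20376012) ≈ -1.2318e-5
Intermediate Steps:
E = -61 (E = Add(3, Mul(-1, Pow(-8, 2))) = Add(3, Mul(-1, 64)) = Add(3, -64) = -61)
Function('Y')(z) = Mul(Pow(Add(-190, z), -1), Add(-107, z)) (Function('Y')(z) = Mul(Add(-107, z), Pow(Add(-190, z), -1)) = Mul(Pow(Add(-190, z), -1), Add(-107, z)))
Pow(Add(Function('Y')(E), -81180), -1) = Pow(Add(Mul(Pow(Add(-190, -61), -1), Add(-107, -61)), -81180), -1) = Pow(Add(Mul(Pow(-251, -1), -168), -81180), -1) = Pow(Add(Mul(Rational(-1, 251), -168), -81180), -1) = Pow(Add(Rational(168, 251), -81180), -1) = Pow(Rational(-20376012, 251), -1) = Rational(-251, 20376012)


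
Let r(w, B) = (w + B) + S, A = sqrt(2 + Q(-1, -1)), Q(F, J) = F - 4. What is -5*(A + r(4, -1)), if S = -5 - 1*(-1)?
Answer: 5 - 5*I*sqrt(3) ≈ 5.0 - 8.6602*I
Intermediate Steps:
Q(F, J) = -4 + F
A = I*sqrt(3) (A = sqrt(2 + (-4 - 1)) = sqrt(2 - 5) = sqrt(-3) = I*sqrt(3) ≈ 1.732*I)
S = -4 (S = -5 + 1 = -4)
r(w, B) = -4 + B + w (r(w, B) = (w + B) - 4 = (B + w) - 4 = -4 + B + w)
-5*(A + r(4, -1)) = -5*(I*sqrt(3) + (-4 - 1 + 4)) = -5*(I*sqrt(3) - 1) = -5*(-1 + I*sqrt(3)) = 5 - 5*I*sqrt(3)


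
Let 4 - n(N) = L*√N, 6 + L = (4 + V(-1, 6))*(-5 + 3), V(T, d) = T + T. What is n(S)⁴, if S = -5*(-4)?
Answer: 4192256 + 645120*√5 ≈ 5.6348e+6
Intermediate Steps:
V(T, d) = 2*T
L = -10 (L = -6 + (4 + 2*(-1))*(-5 + 3) = -6 + (4 - 2)*(-2) = -6 + 2*(-2) = -6 - 4 = -10)
S = 20
n(N) = 4 + 10*√N (n(N) = 4 - (-10)*√N = 4 + 10*√N)
n(S)⁴ = (4 + 10*√20)⁴ = (4 + 10*(2*√5))⁴ = (4 + 20*√5)⁴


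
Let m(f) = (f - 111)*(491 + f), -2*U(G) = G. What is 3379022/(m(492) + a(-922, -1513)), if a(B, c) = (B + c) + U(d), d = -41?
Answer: 6758044/744217 ≈ 9.0807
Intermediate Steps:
U(G) = -G/2
m(f) = (-111 + f)*(491 + f)
a(B, c) = 41/2 + B + c (a(B, c) = (B + c) - ½*(-41) = (B + c) + 41/2 = 41/2 + B + c)
3379022/(m(492) + a(-922, -1513)) = 3379022/((-54501 + 492² + 380*492) + (41/2 - 922 - 1513)) = 3379022/((-54501 + 242064 + 186960) - 4829/2) = 3379022/(374523 - 4829/2) = 3379022/(744217/2) = 3379022*(2/744217) = 6758044/744217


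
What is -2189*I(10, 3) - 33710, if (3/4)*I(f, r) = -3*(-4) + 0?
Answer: -68734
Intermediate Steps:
I(f, r) = 16 (I(f, r) = 4*(-3*(-4) + 0)/3 = 4*(12 + 0)/3 = (4/3)*12 = 16)
-2189*I(10, 3) - 33710 = -2189*16 - 33710 = -35024 - 33710 = -68734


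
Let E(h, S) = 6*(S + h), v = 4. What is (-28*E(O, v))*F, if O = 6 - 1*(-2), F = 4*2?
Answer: -16128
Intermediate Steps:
F = 8
O = 8 (O = 6 + 2 = 8)
E(h, S) = 6*S + 6*h
(-28*E(O, v))*F = -28*(6*4 + 6*8)*8 = -28*(24 + 48)*8 = -28*72*8 = -2016*8 = -16128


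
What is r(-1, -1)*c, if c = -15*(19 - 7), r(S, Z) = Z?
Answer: 180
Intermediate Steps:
c = -180 (c = -15*12 = -180)
r(-1, -1)*c = -1*(-180) = 180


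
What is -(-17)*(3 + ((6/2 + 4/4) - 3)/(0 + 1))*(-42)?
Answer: -2856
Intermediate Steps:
-(-17)*(3 + ((6/2 + 4/4) - 3)/(0 + 1))*(-42) = -(-17)*(3 + ((6*(1/2) + 4*(1/4)) - 3)/1)*(-42) = -(-17)*(3 + ((3 + 1) - 3)*1)*(-42) = -(-17)*(3 + (4 - 3)*1)*(-42) = -(-17)*(3 + 1*1)*(-42) = -(-17)*(3 + 1)*(-42) = -(-17)*4*(-42) = -17*(-4)*(-42) = 68*(-42) = -2856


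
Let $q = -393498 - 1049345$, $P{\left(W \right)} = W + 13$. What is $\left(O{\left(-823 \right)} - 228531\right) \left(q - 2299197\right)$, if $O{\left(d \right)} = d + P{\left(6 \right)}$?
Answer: $858180743400$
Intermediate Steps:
$P{\left(W \right)} = 13 + W$
$q = -1442843$
$O{\left(d \right)} = 19 + d$ ($O{\left(d \right)} = d + \left(13 + 6\right) = d + 19 = 19 + d$)
$\left(O{\left(-823 \right)} - 228531\right) \left(q - 2299197\right) = \left(\left(19 - 823\right) - 228531\right) \left(-1442843 - 2299197\right) = \left(-804 - 228531\right) \left(-3742040\right) = \left(-229335\right) \left(-3742040\right) = 858180743400$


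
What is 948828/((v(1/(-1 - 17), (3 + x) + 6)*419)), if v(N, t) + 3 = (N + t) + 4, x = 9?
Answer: 17078904/142879 ≈ 119.53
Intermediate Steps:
v(N, t) = 1 + N + t (v(N, t) = -3 + ((N + t) + 4) = -3 + (4 + N + t) = 1 + N + t)
948828/((v(1/(-1 - 17), (3 + x) + 6)*419)) = 948828/(((1 + 1/(-1 - 17) + ((3 + 9) + 6))*419)) = 948828/(((1 + 1/(-18) + (12 + 6))*419)) = 948828/(((1 - 1/18 + 18)*419)) = 948828/(((341/18)*419)) = 948828/(142879/18) = 948828*(18/142879) = 17078904/142879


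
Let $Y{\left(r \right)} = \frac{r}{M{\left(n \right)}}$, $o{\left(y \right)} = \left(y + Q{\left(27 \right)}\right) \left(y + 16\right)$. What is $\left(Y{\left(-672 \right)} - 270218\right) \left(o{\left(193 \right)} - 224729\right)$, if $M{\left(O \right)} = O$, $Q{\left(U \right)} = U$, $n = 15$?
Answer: $\frac{241546026186}{5} \approx 4.8309 \cdot 10^{10}$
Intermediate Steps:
$o{\left(y \right)} = \left(16 + y\right) \left(27 + y\right)$ ($o{\left(y \right)} = \left(y + 27\right) \left(y + 16\right) = \left(27 + y\right) \left(16 + y\right) = \left(16 + y\right) \left(27 + y\right)$)
$Y{\left(r \right)} = \frac{r}{15}$
$\left(Y{\left(-672 \right)} - 270218\right) \left(o{\left(193 \right)} - 224729\right) = \left(\frac{1}{15} \left(-672\right) - 270218\right) \left(\left(432 + 193^{2} + 43 \cdot 193\right) - 224729\right) = \left(- \frac{224}{5} - 270218\right) \left(\left(432 + 37249 + 8299\right) - 224729\right) = - \frac{1351314 \left(45980 - 224729\right)}{5} = \left(- \frac{1351314}{5}\right) \left(-178749\right) = \frac{241546026186}{5}$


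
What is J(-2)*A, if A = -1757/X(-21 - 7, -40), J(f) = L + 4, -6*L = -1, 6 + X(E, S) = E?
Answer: 43925/204 ≈ 215.32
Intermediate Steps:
X(E, S) = -6 + E
L = ⅙ (L = -⅙*(-1) = ⅙ ≈ 0.16667)
J(f) = 25/6 (J(f) = ⅙ + 4 = 25/6)
A = 1757/34 (A = -1757/(-6 + (-21 - 7)) = -1757/(-6 - 28) = -1757/(-34) = -1757*(-1/34) = 1757/34 ≈ 51.676)
J(-2)*A = (25/6)*(1757/34) = 43925/204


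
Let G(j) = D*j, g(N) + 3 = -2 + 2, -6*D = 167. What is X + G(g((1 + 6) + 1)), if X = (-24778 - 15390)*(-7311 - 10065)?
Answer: 1395918503/2 ≈ 6.9796e+8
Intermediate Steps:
D = -167/6 (D = -⅙*167 = -167/6 ≈ -27.833)
g(N) = -3 (g(N) = -3 + (-2 + 2) = -3 + 0 = -3)
G(j) = -167*j/6
X = 697959168 (X = -40168*(-17376) = 697959168)
X + G(g((1 + 6) + 1)) = 697959168 - 167/6*(-3) = 697959168 + 167/2 = 1395918503/2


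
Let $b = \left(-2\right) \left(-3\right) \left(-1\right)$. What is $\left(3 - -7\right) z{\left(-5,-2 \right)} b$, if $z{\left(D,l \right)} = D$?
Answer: $300$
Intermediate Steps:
$b = -6$ ($b = 6 \left(-1\right) = -6$)
$\left(3 - -7\right) z{\left(-5,-2 \right)} b = \left(3 - -7\right) \left(-5\right) \left(-6\right) = \left(3 + 7\right) \left(-5\right) \left(-6\right) = 10 \left(-5\right) \left(-6\right) = \left(-50\right) \left(-6\right) = 300$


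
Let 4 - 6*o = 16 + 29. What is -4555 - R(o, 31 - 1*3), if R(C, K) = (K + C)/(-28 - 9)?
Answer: -1011083/222 ≈ -4554.4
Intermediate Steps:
o = -41/6 (o = ⅔ - (16 + 29)/6 = ⅔ - ⅙*45 = ⅔ - 15/2 = -41/6 ≈ -6.8333)
R(C, K) = -C/37 - K/37 (R(C, K) = (C + K)/(-37) = (C + K)*(-1/37) = -C/37 - K/37)
-4555 - R(o, 31 - 1*3) = -4555 - (-1/37*(-41/6) - (31 - 1*3)/37) = -4555 - (41/222 - (31 - 3)/37) = -4555 - (41/222 - 1/37*28) = -4555 - (41/222 - 28/37) = -4555 - 1*(-127/222) = -4555 + 127/222 = -1011083/222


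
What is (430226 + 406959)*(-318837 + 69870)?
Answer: -208431437895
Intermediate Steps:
(430226 + 406959)*(-318837 + 69870) = 837185*(-248967) = -208431437895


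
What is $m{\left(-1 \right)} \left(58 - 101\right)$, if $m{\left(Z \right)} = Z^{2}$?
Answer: $-43$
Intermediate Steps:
$m{\left(-1 \right)} \left(58 - 101\right) = \left(-1\right)^{2} \left(58 - 101\right) = 1 \left(-43\right) = -43$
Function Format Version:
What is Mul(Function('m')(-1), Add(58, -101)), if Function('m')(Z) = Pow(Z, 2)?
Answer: -43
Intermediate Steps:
Mul(Function('m')(-1), Add(58, -101)) = Mul(Pow(-1, 2), Add(58, -101)) = Mul(1, -43) = -43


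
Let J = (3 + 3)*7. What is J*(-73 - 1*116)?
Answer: -7938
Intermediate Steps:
J = 42 (J = 6*7 = 42)
J*(-73 - 1*116) = 42*(-73 - 1*116) = 42*(-73 - 116) = 42*(-189) = -7938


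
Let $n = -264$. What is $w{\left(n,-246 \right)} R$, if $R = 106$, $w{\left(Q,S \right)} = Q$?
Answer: $-27984$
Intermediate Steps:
$w{\left(n,-246 \right)} R = \left(-264\right) 106 = -27984$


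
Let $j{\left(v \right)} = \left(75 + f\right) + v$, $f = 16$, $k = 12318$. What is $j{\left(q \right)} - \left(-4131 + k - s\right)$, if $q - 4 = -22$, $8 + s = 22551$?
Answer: $14429$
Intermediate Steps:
$s = 22543$ ($s = -8 + 22551 = 22543$)
$q = -18$ ($q = 4 - 22 = -18$)
$j{\left(v \right)} = 91 + v$ ($j{\left(v \right)} = \left(75 + 16\right) + v = 91 + v$)
$j{\left(q \right)} - \left(-4131 + k - s\right) = \left(91 - 18\right) + \left(22543 - \left(12318 - 4131\right)\right) = 73 + \left(22543 - \left(12318 - 4131\right)\right) = 73 + \left(22543 - 8187\right) = 73 + 14356 = 14429$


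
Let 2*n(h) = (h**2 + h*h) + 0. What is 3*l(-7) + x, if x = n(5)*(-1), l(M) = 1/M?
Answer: -178/7 ≈ -25.429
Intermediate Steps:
n(h) = h**2 (n(h) = ((h**2 + h*h) + 0)/2 = ((h**2 + h**2) + 0)/2 = (2*h**2 + 0)/2 = (2*h**2)/2 = h**2)
x = -25 (x = 5**2*(-1) = 25*(-1) = -25)
3*l(-7) + x = 3/(-7) - 25 = 3*(-1/7) - 25 = -3/7 - 25 = -178/7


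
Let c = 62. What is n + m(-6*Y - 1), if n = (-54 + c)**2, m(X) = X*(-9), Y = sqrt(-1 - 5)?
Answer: 73 + 54*I*sqrt(6) ≈ 73.0 + 132.27*I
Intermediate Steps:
Y = I*sqrt(6) (Y = sqrt(-6) = I*sqrt(6) ≈ 2.4495*I)
m(X) = -9*X
n = 64 (n = (-54 + 62)**2 = 8**2 = 64)
n + m(-6*Y - 1) = 64 - 9*(-6*I*sqrt(6) - 1) = 64 - 9*(-1 - 6*I*sqrt(6)) = 64 + (9 + 54*I*sqrt(6)) = 73 + 54*I*sqrt(6)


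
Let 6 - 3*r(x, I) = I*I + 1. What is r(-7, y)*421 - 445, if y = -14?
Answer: -81746/3 ≈ -27249.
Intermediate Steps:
r(x, I) = 5/3 - I²/3 (r(x, I) = 2 - (I*I + 1)/3 = 2 - (I² + 1)/3 = 2 - (1 + I²)/3 = 2 + (-⅓ - I²/3) = 5/3 - I²/3)
r(-7, y)*421 - 445 = (5/3 - ⅓*(-14)²)*421 - 445 = (5/3 - ⅓*196)*421 - 445 = (5/3 - 196/3)*421 - 445 = -191/3*421 - 445 = -80411/3 - 445 = -81746/3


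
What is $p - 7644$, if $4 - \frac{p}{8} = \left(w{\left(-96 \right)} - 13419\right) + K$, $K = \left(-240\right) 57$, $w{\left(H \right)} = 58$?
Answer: $208716$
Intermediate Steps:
$K = -13680$
$p = 216360$ ($p = 32 - 8 \left(\left(58 - 13419\right) - 13680\right) = 32 - 8 \left(-13361 - 13680\right) = 32 - -216328 = 32 + 216328 = 216360$)
$p - 7644 = 216360 - 7644 = 208716$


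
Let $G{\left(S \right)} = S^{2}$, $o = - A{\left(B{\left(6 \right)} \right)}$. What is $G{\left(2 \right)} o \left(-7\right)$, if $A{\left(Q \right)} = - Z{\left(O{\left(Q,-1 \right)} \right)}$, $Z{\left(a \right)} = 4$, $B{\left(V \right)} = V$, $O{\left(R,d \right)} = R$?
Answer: $-112$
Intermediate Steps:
$A{\left(Q \right)} = -4$ ($A{\left(Q \right)} = \left(-1\right) 4 = -4$)
$o = 4$ ($o = \left(-1\right) \left(-4\right) = 4$)
$G{\left(2 \right)} o \left(-7\right) = 2^{2} \cdot 4 \left(-7\right) = 4 \cdot 4 \left(-7\right) = 16 \left(-7\right) = -112$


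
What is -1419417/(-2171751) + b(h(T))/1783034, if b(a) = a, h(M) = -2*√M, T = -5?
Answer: 473139/723917 - I*√5/891517 ≈ 0.65358 - 2.5082e-6*I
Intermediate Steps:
-1419417/(-2171751) + b(h(T))/1783034 = -1419417/(-2171751) - 2*I*√5/1783034 = -1419417*(-1/2171751) - 2*I*√5*(1/1783034) = 473139/723917 - 2*I*√5*(1/1783034) = 473139/723917 - I*√5/891517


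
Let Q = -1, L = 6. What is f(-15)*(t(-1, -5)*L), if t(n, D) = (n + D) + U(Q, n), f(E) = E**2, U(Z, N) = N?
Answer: -9450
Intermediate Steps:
t(n, D) = D + 2*n (t(n, D) = (n + D) + n = (D + n) + n = D + 2*n)
f(-15)*(t(-1, -5)*L) = (-15)**2*((-5 + 2*(-1))*6) = 225*((-5 - 2)*6) = 225*(-7*6) = 225*(-42) = -9450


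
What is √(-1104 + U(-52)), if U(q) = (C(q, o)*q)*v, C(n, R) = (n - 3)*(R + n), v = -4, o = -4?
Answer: 4*√39971 ≈ 799.71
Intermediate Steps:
C(n, R) = (-3 + n)*(R + n)
U(q) = -4*q*(12 + q² - 7*q) (U(q) = ((q² - 3*(-4) - 3*q - 4*q)*q)*(-4) = ((q² + 12 - 3*q - 4*q)*q)*(-4) = ((12 + q² - 7*q)*q)*(-4) = (q*(12 + q² - 7*q))*(-4) = -4*q*(12 + q² - 7*q))
√(-1104 + U(-52)) = √(-1104 + 4*(-52)*(-12 - 1*(-52)² + 7*(-52))) = √(-1104 + 4*(-52)*(-12 - 1*2704 - 364)) = √(-1104 + 4*(-52)*(-12 - 2704 - 364)) = √(-1104 + 4*(-52)*(-3080)) = √(-1104 + 640640) = √639536 = 4*√39971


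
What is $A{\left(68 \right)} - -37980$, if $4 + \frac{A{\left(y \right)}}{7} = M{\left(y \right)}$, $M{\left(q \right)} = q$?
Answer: $38428$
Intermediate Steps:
$A{\left(y \right)} = -28 + 7 y$
$A{\left(68 \right)} - -37980 = \left(-28 + 7 \cdot 68\right) - -37980 = \left(-28 + 476\right) + 37980 = 448 + 37980 = 38428$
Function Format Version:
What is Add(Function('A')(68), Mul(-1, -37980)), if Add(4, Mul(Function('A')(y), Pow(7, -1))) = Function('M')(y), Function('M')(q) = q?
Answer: 38428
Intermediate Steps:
Function('A')(y) = Add(-28, Mul(7, y))
Add(Function('A')(68), Mul(-1, -37980)) = Add(Add(-28, Mul(7, 68)), Mul(-1, -37980)) = Add(Add(-28, 476), 37980) = Add(448, 37980) = 38428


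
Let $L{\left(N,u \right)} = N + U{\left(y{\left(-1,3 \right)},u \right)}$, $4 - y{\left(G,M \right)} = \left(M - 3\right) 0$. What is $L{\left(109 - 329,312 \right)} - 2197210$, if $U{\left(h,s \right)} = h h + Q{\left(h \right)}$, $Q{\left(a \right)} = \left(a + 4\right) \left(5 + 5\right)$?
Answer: $-2197334$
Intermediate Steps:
$y{\left(G,M \right)} = 4$ ($y{\left(G,M \right)} = 4 - \left(M - 3\right) 0 = 4 - \left(-3 + M\right) 0 = 4 - 0 = 4 + 0 = 4$)
$Q{\left(a \right)} = 40 + 10 a$ ($Q{\left(a \right)} = \left(4 + a\right) 10 = 40 + 10 a$)
$U{\left(h,s \right)} = 40 + h^{2} + 10 h$ ($U{\left(h,s \right)} = h h + \left(40 + 10 h\right) = h^{2} + \left(40 + 10 h\right) = 40 + h^{2} + 10 h$)
$L{\left(N,u \right)} = 96 + N$ ($L{\left(N,u \right)} = N + \left(40 + 4^{2} + 10 \cdot 4\right) = N + \left(40 + 16 + 40\right) = N + 96 = 96 + N$)
$L{\left(109 - 329,312 \right)} - 2197210 = \left(96 + \left(109 - 329\right)\right) - 2197210 = \left(96 - 220\right) - 2197210 = -124 - 2197210 = -2197334$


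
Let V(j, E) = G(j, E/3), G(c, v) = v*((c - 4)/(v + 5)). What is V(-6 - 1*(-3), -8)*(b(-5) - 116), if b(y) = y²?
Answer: -728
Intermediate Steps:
G(c, v) = v*(-4 + c)/(5 + v) (G(c, v) = v*((-4 + c)/(5 + v)) = v*(-4 + c)/(5 + v))
V(j, E) = E*(-4 + j)/(3*(5 + E/3)) (V(j, E) = (E/3)*(-4 + j)/(5 + E/3) = E*(-4 + j)/(3*(5 + E/3)))
V(-6 - 1*(-3), -8)*(b(-5) - 116) = (-8*(-4 + (-6 - 1*(-3)))/(15 - 8))*((-5)² - 116) = (-8*(-4 + (-6 + 3))/7)*(25 - 116) = -8*⅐*(-4 - 3)*(-91) = -8*⅐*(-7)*(-91) = 8*(-91) = -728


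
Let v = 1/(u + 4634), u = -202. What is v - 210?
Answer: -930719/4432 ≈ -210.00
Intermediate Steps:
v = 1/4432 (v = 1/(-202 + 4634) = 1/4432 ≈ 0.00022563)
v - 210 = 1/4432 - 210 = -930719/4432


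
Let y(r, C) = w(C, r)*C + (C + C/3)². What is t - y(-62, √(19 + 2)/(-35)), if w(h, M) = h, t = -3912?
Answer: -82153/21 ≈ -3912.0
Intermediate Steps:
y(r, C) = 25*C²/9 (y(r, C) = C*C + (C + C/3)² = C² + (C + C*(⅓))² = C² + (C + C/3)² = C² + (4*C/3)² = C² + 16*C²/9 = 25*C²/9)
t - y(-62, √(19 + 2)/(-35)) = -3912 - 25*(√(19 + 2)/(-35))²/9 = -3912 - 25*(√21*(-1/35))²/9 = -3912 - 25*(-√21/35)²/9 = -3912 - 25*3/(9*175) = -3912 - 1*1/21 = -3912 - 1/21 = -82153/21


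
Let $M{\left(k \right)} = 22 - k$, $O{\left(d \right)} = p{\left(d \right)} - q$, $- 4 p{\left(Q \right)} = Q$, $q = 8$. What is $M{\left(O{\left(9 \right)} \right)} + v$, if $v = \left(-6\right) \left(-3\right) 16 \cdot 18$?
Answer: $\frac{20865}{4} \approx 5216.3$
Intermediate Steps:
$p{\left(Q \right)} = - \frac{Q}{4}$
$O{\left(d \right)} = -8 - \frac{d}{4}$ ($O{\left(d \right)} = - \frac{d}{4} - 8 = -8 - \frac{d}{4}$)
$v = 5184$ ($v = 18 \cdot 16 \cdot 18 = 288 \cdot 18 = 5184$)
$M{\left(O{\left(9 \right)} \right)} + v = \left(22 - \left(-8 - \frac{9}{4}\right)\right) + 5184 = \left(22 - - \frac{41}{4}\right) + 5184 = \left(22 + \frac{41}{4}\right) + 5184 = \frac{129}{4} + 5184 = \frac{20865}{4}$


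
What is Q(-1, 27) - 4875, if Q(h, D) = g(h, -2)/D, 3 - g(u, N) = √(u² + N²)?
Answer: -43874/9 - √5/27 ≈ -4875.0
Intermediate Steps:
g(u, N) = 3 - √(N² + u²) (g(u, N) = 3 - √(u² + N²) = 3 - √(N² + u²))
Q(h, D) = (3 - √(4 + h²))/D (Q(h, D) = (3 - √((-2)² + h²))/D = (3 - √(4 + h²))/D)
Q(-1, 27) - 4875 = (3 - √(4 + (-1)²))/27 - 4875 = (3 - √(4 + 1))/27 - 4875 = (3 - √5)/27 - 4875 = (⅑ - √5/27) - 4875 = -43874/9 - √5/27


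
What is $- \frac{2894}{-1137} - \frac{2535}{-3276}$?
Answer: $\frac{105667}{31836} \approx 3.3191$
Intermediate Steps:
$- \frac{2894}{-1137} - \frac{2535}{-3276} = \left(-2894\right) \left(- \frac{1}{1137}\right) - - \frac{65}{84} = \frac{2894}{1137} + \frac{65}{84} = \frac{105667}{31836}$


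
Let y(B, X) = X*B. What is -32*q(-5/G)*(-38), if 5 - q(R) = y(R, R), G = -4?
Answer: 4180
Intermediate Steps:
y(B, X) = B*X
q(R) = 5 - R**2 (q(R) = 5 - R*R = 5 - R**2)
-32*q(-5/G)*(-38) = -32*(5 - (-5/(-4))**2)*(-38) = -32*(5 - (-5*(-1/4))**2)*(-38) = -32*(5 - (5/4)**2)*(-38) = -32*(5 - 1*25/16)*(-38) = -32*(5 - 25/16)*(-38) = -32*55/16*(-38) = -110*(-38) = 4180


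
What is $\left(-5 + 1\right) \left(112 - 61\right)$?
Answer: $-204$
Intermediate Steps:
$\left(-5 + 1\right) \left(112 - 61\right) = \left(-4\right) 51 = -204$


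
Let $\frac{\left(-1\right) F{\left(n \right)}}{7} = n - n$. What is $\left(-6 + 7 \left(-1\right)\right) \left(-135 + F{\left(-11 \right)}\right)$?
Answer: $1755$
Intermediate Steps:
$F{\left(n \right)} = 0$ ($F{\left(n \right)} = - 7 \left(n - n\right) = \left(-7\right) 0 = 0$)
$\left(-6 + 7 \left(-1\right)\right) \left(-135 + F{\left(-11 \right)}\right) = \left(-6 + 7 \left(-1\right)\right) \left(-135 + 0\right) = \left(-6 - 7\right) \left(-135\right) = \left(-13\right) \left(-135\right) = 1755$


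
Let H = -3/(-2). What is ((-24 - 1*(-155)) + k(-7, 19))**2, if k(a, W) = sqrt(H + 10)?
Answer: (262 + sqrt(46))**2/4 ≈ 18061.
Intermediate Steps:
H = 3/2 (H = -3*(-1/2) = 3/2 ≈ 1.5000)
k(a, W) = sqrt(46)/2 (k(a, W) = sqrt(3/2 + 10) = sqrt(23/2) = sqrt(46)/2)
((-24 - 1*(-155)) + k(-7, 19))**2 = ((-24 - 1*(-155)) + sqrt(46)/2)**2 = ((-24 + 155) + sqrt(46)/2)**2 = (131 + sqrt(46)/2)**2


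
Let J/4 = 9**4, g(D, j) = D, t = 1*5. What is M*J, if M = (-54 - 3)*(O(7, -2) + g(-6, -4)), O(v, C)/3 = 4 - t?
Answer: 13463172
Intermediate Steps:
t = 5
J = 26244 (J = 4*9**4 = 4*6561 = 26244)
O(v, C) = -3 (O(v, C) = 3*(4 - 1*5) = 3*(4 - 5) = 3*(-1) = -3)
M = 513 (M = (-54 - 3)*(-3 - 6) = -57*(-9) = 513)
M*J = 513*26244 = 13463172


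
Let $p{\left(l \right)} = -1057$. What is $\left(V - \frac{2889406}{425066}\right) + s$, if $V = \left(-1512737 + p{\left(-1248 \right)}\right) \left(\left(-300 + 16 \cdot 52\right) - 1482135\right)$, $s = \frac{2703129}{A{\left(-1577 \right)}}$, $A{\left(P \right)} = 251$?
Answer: $\frac{119646148901128270610}{53345783} \approx 2.2428 \cdot 10^{12}$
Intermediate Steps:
$s = \frac{2703129}{251} \approx 10769.0$
$V = 2242841731782$ ($V = \left(-1512737 - 1057\right) \left(\left(-300 + 16 \cdot 52\right) - 1482135\right) = - 1513794 \left(\left(-300 + 832\right) - 1482135\right) = - 1513794 \left(532 - 1482135\right) = \left(-1513794\right) \left(-1481603\right) = 2242841731782$)
$\left(V - \frac{2889406}{425066}\right) + s = \left(2242841731782 - \frac{2889406}{425066}\right) + \frac{2703129}{251} = \left(2242841731782 - \frac{1444703}{212533}\right) + \frac{2703129}{251} = \frac{476677881779379103}{212533} + \frac{2703129}{251} = \frac{119646148901128270610}{53345783}$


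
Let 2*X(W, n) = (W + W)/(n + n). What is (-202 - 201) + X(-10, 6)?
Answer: -2423/6 ≈ -403.83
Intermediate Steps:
X(W, n) = W/(2*n) (X(W, n) = ((W + W)/(n + n))/2 = ((2*W)/((2*n)))/2 = ((2*W)*(1/(2*n)))/2 = (W/n)/2 = W/(2*n))
(-202 - 201) + X(-10, 6) = (-202 - 201) + (½)*(-10)/6 = -403 + (½)*(-10)*(⅙) = -403 - ⅚ = -2423/6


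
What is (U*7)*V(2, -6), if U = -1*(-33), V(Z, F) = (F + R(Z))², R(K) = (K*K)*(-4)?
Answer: 111804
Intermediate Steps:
R(K) = -4*K² (R(K) = K²*(-4) = -4*K²)
V(Z, F) = (F - 4*Z²)²
U = 33
(U*7)*V(2, -6) = (33*7)*(-6 - 4*2²)² = 231*(-6 - 4*4)² = 231*(-6 - 16)² = 231*(-22)² = 231*484 = 111804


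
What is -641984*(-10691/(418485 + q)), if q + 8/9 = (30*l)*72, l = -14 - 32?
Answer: 61771058496/2872117 ≈ 21507.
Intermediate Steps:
l = -46
q = -894248/9 (q = -8/9 + (30*(-46))*72 = -8/9 - 1380*72 = -8/9 - 99360 = -894248/9 ≈ -99361.)
-641984*(-10691/(418485 + q)) = -641984*(-10691/(418485 - 894248/9)) = -641984/((2872117/9)*(-1/10691)) = -641984/(-2872117/96219) = -641984*(-96219/2872117) = 61771058496/2872117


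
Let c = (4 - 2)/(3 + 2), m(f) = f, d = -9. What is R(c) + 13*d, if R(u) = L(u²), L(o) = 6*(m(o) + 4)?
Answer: -2301/25 ≈ -92.040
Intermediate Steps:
c = ⅖ (c = 2/5 = 2*(⅕) = ⅖ ≈ 0.40000)
L(o) = 24 + 6*o (L(o) = 6*(o + 4) = 6*(4 + o) = 24 + 6*o)
R(u) = 24 + 6*u²
R(c) + 13*d = (24 + 6*(⅖)²) + 13*(-9) = (24 + 6*(4/25)) - 117 = (24 + 24/25) - 117 = 624/25 - 117 = -2301/25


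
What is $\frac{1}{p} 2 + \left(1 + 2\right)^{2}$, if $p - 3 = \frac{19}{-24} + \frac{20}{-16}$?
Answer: $\frac{255}{23} \approx 11.087$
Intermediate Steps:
$p = \frac{23}{24}$ ($p = 3 + \left(\frac{19}{-24} + \frac{20}{-16}\right) = 3 + \left(19 \left(- \frac{1}{24}\right) + 20 \left(- \frac{1}{16}\right)\right) = 3 - \frac{49}{24} = \frac{23}{24} \approx 0.95833$)
$\frac{1}{p} 2 + \left(1 + 2\right)^{2} = \frac{1}{\frac{23}{24}} \cdot 2 + \left(1 + 2\right)^{2} = \frac{24}{23} \cdot 2 + 3^{2} = \frac{48}{23} + 9 = \frac{255}{23}$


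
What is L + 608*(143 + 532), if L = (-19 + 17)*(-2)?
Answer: 410404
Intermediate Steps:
L = 4 (L = -2*(-2) = 4)
L + 608*(143 + 532) = 4 + 608*(143 + 532) = 4 + 608*675 = 4 + 410400 = 410404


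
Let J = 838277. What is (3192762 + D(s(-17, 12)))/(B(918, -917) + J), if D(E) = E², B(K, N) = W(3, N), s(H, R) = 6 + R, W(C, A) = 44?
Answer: 3193086/838321 ≈ 3.8089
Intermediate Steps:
B(K, N) = 44
(3192762 + D(s(-17, 12)))/(B(918, -917) + J) = (3192762 + (6 + 12)²)/(44 + 838277) = (3192762 + 18²)/838321 = (3192762 + 324)*(1/838321) = 3193086*(1/838321) = 3193086/838321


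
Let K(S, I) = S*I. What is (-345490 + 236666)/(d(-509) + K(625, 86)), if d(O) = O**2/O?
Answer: -108824/53241 ≈ -2.0440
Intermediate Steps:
d(O) = O
K(S, I) = I*S
(-345490 + 236666)/(d(-509) + K(625, 86)) = (-345490 + 236666)/(-509 + 86*625) = -108824/(-509 + 53750) = -108824/53241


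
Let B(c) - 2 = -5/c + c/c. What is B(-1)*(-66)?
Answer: -528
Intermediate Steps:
B(c) = 3 - 5/c (B(c) = 2 + (-5/c + c/c) = 2 + (-5/c + 1) = 2 + (1 - 5/c) = 3 - 5/c)
B(-1)*(-66) = (3 - 5/(-1))*(-66) = (3 - 5*(-1))*(-66) = (3 + 5)*(-66) = 8*(-66) = -528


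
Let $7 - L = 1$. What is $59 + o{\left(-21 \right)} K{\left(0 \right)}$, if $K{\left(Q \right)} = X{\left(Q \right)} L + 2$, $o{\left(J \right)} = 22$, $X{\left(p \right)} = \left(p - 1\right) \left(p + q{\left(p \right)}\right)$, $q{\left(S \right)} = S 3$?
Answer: $103$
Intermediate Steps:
$L = 6$ ($L = 7 - 1 = 6$)
$q{\left(S \right)} = 3 S$
$X{\left(p \right)} = 4 p \left(-1 + p\right)$ ($X{\left(p \right)} = \left(p - 1\right) \left(p + 3 p\right) = \left(-1 + p\right) 4 p = 4 p \left(-1 + p\right)$)
$K{\left(Q \right)} = 2 + 24 Q \left(-1 + Q\right)$ ($K{\left(Q \right)} = 4 Q \left(-1 + Q\right) 6 + 2 = 24 Q \left(-1 + Q\right) + 2 = 2 + 24 Q \left(-1 + Q\right)$)
$59 + o{\left(-21 \right)} K{\left(0 \right)} = 59 + 22 \left(2 - 0 + 24 \cdot 0^{2}\right) = 59 + 22 \left(2 + 0 + 24 \cdot 0\right) = 59 + 22 \left(2 + 0 + 0\right) = 59 + 22 \cdot 2 = 59 + 44 = 103$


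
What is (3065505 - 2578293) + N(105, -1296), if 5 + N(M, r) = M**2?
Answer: 498232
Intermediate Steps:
N(M, r) = -5 + M**2
(3065505 - 2578293) + N(105, -1296) = (3065505 - 2578293) + (-5 + 105**2) = 487212 + (-5 + 11025) = 487212 + 11020 = 498232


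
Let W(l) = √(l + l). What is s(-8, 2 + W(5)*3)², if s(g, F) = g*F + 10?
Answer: 5796 + 288*√10 ≈ 6706.7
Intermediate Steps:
W(l) = √2*√l (W(l) = √(2*l) = √2*√l)
s(g, F) = 10 + F*g (s(g, F) = F*g + 10 = 10 + F*g)
s(-8, 2 + W(5)*3)² = (10 + (2 + (√2*√5)*3)*(-8))² = (10 + (2 + √10*3)*(-8))² = (10 + (2 + 3*√10)*(-8))² = (10 + (-16 - 24*√10))² = (-6 - 24*√10)²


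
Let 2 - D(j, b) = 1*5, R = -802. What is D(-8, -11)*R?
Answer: 2406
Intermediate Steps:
D(j, b) = -3 (D(j, b) = 2 - 5 = -3)
D(-8, -11)*R = -3*(-802) = 2406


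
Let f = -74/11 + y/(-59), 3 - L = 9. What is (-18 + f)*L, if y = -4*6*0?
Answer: 1632/11 ≈ 148.36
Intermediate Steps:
L = -6 (L = 3 - 1*9 = 3 - 9 = -6)
y = 0 (y = -24*0 = 0)
f = -74/11 (f = -74/11 + 0/(-59) = -74*1/11 + 0*(-1/59) = -74/11 + 0 = -74/11 ≈ -6.7273)
(-18 + f)*L = (-18 - 74/11)*(-6) = -272/11*(-6) = 1632/11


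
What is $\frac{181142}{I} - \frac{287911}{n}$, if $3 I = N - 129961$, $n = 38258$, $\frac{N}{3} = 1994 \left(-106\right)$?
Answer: $- \frac{240769655191}{29231139674} \approx -8.2368$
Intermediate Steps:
$N = -634092$ ($N = 3 \cdot 1994 \left(-106\right) = 3 \left(-211364\right) = -634092$)
$I = - \frac{764053}{3}$ ($I = \frac{-634092 - 129961}{3} = \frac{1}{3} \left(-764053\right) = - \frac{764053}{3} \approx -2.5468 \cdot 10^{5}$)
$\frac{181142}{I} - \frac{287911}{n} = \frac{181142}{- \frac{764053}{3}} - \frac{287911}{38258} = 181142 \left(- \frac{3}{764053}\right) - \frac{287911}{38258} = - \frac{543426}{764053} - \frac{287911}{38258} = - \frac{240769655191}{29231139674}$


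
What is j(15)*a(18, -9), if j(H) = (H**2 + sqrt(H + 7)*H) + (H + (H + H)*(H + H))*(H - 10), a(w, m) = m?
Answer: -43200 - 135*sqrt(22) ≈ -43833.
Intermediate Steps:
j(H) = H**2 + H*sqrt(7 + H) + (-10 + H)*(H + 4*H**2) (j(H) = (H**2 + sqrt(7 + H)*H) + (H + (2*H)*(2*H))*(-10 + H) = (H**2 + H*sqrt(7 + H)) + (H + 4*H**2)*(-10 + H) = (H**2 + H*sqrt(7 + H)) + (-10 + H)*(H + 4*H**2) = H**2 + H*sqrt(7 + H) + (-10 + H)*(H + 4*H**2))
j(15)*a(18, -9) = (15*(-10 + sqrt(7 + 15) - 38*15 + 4*15**2))*(-9) = (15*(-10 + sqrt(22) - 570 + 4*225))*(-9) = (15*(-10 + sqrt(22) - 570 + 900))*(-9) = (15*(320 + sqrt(22)))*(-9) = (4800 + 15*sqrt(22))*(-9) = -43200 - 135*sqrt(22)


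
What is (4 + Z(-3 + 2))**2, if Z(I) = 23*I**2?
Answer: 729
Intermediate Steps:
(4 + Z(-3 + 2))**2 = (4 + 23*(-3 + 2)**2)**2 = (4 + 23*(-1)**2)**2 = (4 + 23*1)**2 = (4 + 23)**2 = 27**2 = 729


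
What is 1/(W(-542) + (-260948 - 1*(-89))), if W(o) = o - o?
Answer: -1/260859 ≈ -3.8335e-6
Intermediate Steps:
W(o) = 0
1/(W(-542) + (-260948 - 1*(-89))) = 1/(0 + (-260948 - 1*(-89))) = 1/(0 + (-260948 + 89)) = 1/(0 - 260859) = 1/(-260859) = -1/260859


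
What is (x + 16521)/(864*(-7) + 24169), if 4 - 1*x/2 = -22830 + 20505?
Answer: 21179/18121 ≈ 1.1688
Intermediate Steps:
x = 4658 (x = 8 - 2*(-22830 + 20505) = 8 - 2*(-2325) = 8 + 4650 = 4658)
(x + 16521)/(864*(-7) + 24169) = (4658 + 16521)/(864*(-7) + 24169) = 21179/(-6048 + 24169) = 21179/18121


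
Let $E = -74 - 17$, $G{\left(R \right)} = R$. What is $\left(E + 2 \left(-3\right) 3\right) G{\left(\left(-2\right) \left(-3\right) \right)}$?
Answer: $-654$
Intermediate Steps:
$E = -91$ ($E = -74 - 17 = -91$)
$\left(E + 2 \left(-3\right) 3\right) G{\left(\left(-2\right) \left(-3\right) \right)} = \left(-91 + 2 \left(-3\right) 3\right) \left(\left(-2\right) \left(-3\right)\right) = \left(-91 - 18\right) 6 = \left(-109\right) 6 = -654$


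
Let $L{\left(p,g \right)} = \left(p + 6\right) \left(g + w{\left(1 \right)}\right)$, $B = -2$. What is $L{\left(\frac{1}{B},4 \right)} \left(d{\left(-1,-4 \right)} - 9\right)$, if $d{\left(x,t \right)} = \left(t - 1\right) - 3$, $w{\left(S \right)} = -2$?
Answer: $-187$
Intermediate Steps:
$d{\left(x,t \right)} = -4 + t$ ($d{\left(x,t \right)} = \left(-1 + t\right) - 3 = -4 + t$)
$L{\left(p,g \right)} = \left(-2 + g\right) \left(6 + p\right)$ ($L{\left(p,g \right)} = \left(p + 6\right) \left(g - 2\right) = \left(6 + p\right) \left(-2 + g\right) = \left(-2 + g\right) \left(6 + p\right)$)
$L{\left(\frac{1}{B},4 \right)} \left(d{\left(-1,-4 \right)} - 9\right) = \left(-12 - \frac{2}{-2} + 6 \cdot 4 + \frac{4}{-2}\right) \left(\left(-4 - 4\right) - 9\right) = \left(-12 - -1 + 24 + 4 \left(- \frac{1}{2}\right)\right) \left(-8 - 9\right) = \left(-12 + 1 + 24 - 2\right) \left(-17\right) = 11 \left(-17\right) = -187$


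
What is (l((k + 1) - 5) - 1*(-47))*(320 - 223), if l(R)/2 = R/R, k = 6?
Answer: 4753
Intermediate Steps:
l(R) = 2 (l(R) = 2*(R/R) = 2*1 = 2)
(l((k + 1) - 5) - 1*(-47))*(320 - 223) = (2 - 1*(-47))*(320 - 223) = (2 + 47)*97 = 49*97 = 4753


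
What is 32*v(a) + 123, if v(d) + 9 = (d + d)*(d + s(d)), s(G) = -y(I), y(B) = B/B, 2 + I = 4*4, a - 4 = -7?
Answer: 603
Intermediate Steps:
a = -3 (a = 4 - 7 = -3)
I = 14 (I = -2 + 4*4 = -2 + 16 = 14)
y(B) = 1
s(G) = -1 (s(G) = -1*1 = -1)
v(d) = -9 + 2*d*(-1 + d) (v(d) = -9 + (d + d)*(d - 1) = -9 + (2*d)*(-1 + d) = -9 + 2*d*(-1 + d))
32*v(a) + 123 = 32*(-9 - 2*(-3) + 2*(-3)²) + 123 = 32*(-9 + 6 + 2*9) + 123 = 32*(-9 + 6 + 18) + 123 = 32*15 + 123 = 480 + 123 = 603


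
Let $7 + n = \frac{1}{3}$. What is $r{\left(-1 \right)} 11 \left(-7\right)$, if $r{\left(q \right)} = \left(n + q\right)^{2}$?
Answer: $- \frac{40733}{9} \approx -4525.9$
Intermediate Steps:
$n = - \frac{20}{3}$ ($n = -7 + \frac{1}{3} = - \frac{20}{3} \approx -6.6667$)
$r{\left(q \right)} = \left(- \frac{20}{3} + q\right)^{2}$
$r{\left(-1 \right)} 11 \left(-7\right) = \frac{\left(-20 + 3 \left(-1\right)\right)^{2}}{9} \cdot 11 \left(-7\right) = \frac{\left(-20 - 3\right)^{2}}{9} \cdot 11 \left(-7\right) = \frac{\left(-23\right)^{2}}{9} \cdot 11 \left(-7\right) = \frac{1}{9} \cdot 529 \cdot 11 \left(-7\right) = \frac{529}{9} \cdot 11 \left(-7\right) = \frac{5819}{9} \left(-7\right) = - \frac{40733}{9}$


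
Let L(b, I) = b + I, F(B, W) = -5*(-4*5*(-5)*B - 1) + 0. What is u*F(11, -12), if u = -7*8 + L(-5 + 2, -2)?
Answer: 335195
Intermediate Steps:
F(B, W) = 5 - 500*B (F(B, W) = -5*(-(-100)*B - 1) + 0 = -5*(100*B - 1) + 0 = -5*(-1 + 100*B) + 0 = (5 - 500*B) + 0 = 5 - 500*B)
L(b, I) = I + b
u = -61 (u = -7*8 + (-2 + (-5 + 2)) = -56 + (-2 - 3) = -56 - 5 = -61)
u*F(11, -12) = -61*(5 - 500*11) = -61*(5 - 5500) = -61*(-5495) = 335195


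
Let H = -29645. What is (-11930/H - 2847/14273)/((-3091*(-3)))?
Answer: 2453645/112103439063 ≈ 2.1887e-5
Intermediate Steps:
(-11930/H - 2847/14273)/((-3091*(-3))) = (-11930/(-29645) - 2847/14273)/((-3091*(-3))) = (-11930*(-1/29645) - 2847*1/14273)/9273 = (2386/5929 - 2847/14273)*(1/9273) = (2453645/12089231)*(1/9273) = 2453645/112103439063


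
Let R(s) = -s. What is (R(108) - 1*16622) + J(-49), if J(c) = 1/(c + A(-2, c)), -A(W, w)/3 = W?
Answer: -719391/43 ≈ -16730.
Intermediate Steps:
A(W, w) = -3*W
J(c) = 1/(6 + c) (J(c) = 1/(c - 3*(-2)) = 1/(c + 6) = 1/(6 + c))
(R(108) - 1*16622) + J(-49) = (-1*108 - 1*16622) + 1/(6 - 49) = (-108 - 16622) + 1/(-43) = -16730 - 1/43 = -719391/43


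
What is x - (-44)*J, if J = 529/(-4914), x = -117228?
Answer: -288040834/2457 ≈ -1.1723e+5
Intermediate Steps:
J = -529/4914 (J = 529*(-1/4914) = -529/4914 ≈ -0.10765)
x - (-44)*J = -117228 - (-44)*(-529)/4914 = -117228 - 1*11638/2457 = -117228 - 11638/2457 = -288040834/2457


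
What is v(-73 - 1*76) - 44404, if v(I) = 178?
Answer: -44226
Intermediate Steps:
v(-73 - 1*76) - 44404 = 178 - 44404 = -44226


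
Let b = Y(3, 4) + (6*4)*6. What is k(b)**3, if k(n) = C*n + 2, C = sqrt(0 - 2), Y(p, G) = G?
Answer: -262840 - 6481808*I*sqrt(2) ≈ -2.6284e+5 - 9.1667e+6*I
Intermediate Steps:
b = 148 (b = 4 + (6*4)*6 = 4 + 24*6 = 4 + 144 = 148)
C = I*sqrt(2) (C = sqrt(-2) = I*sqrt(2) ≈ 1.4142*I)
k(n) = 2 + I*n*sqrt(2) (k(n) = (I*sqrt(2))*n + 2 = I*n*sqrt(2) + 2 = 2 + I*n*sqrt(2))
k(b)**3 = (2 + I*148*sqrt(2))**3 = (2 + 148*I*sqrt(2))**3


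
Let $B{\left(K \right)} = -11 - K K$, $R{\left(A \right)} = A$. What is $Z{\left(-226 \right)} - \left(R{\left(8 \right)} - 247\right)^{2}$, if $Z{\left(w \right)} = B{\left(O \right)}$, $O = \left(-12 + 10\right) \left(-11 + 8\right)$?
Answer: $-57168$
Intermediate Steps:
$O = 6$ ($O = \left(-2\right) \left(-3\right) = 6$)
$B{\left(K \right)} = -11 - K^{2}$
$Z{\left(w \right)} = -47$ ($Z{\left(w \right)} = -11 - 6^{2} = -11 - 36 = -47$)
$Z{\left(-226 \right)} - \left(R{\left(8 \right)} - 247\right)^{2} = -47 - \left(8 - 247\right)^{2} = -47 - \left(-239\right)^{2} = -47 - 57121 = -57168$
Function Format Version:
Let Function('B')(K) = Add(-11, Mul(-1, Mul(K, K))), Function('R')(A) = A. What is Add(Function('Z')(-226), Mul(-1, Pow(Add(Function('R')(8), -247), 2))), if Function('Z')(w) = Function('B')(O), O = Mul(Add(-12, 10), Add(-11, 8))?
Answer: -57168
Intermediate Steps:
O = 6 (O = Mul(-2, -3) = 6)
Function('B')(K) = Add(-11, Mul(-1, Pow(K, 2)))
Function('Z')(w) = -47 (Function('Z')(w) = Add(-11, Mul(-1, Pow(6, 2))) = Add(-11, Mul(-1, 36)) = Add(-11, -36) = -47)
Add(Function('Z')(-226), Mul(-1, Pow(Add(Function('R')(8), -247), 2))) = Add(-47, Mul(-1, Pow(Add(8, -247), 2))) = Add(-47, Mul(-1, Pow(-239, 2))) = Add(-47, Mul(-1, 57121)) = Add(-47, -57121) = -57168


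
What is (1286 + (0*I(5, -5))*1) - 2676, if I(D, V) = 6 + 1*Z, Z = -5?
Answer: -1390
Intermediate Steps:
I(D, V) = 1 (I(D, V) = 6 + 1*(-5) = 6 - 5 = 1)
(1286 + (0*I(5, -5))*1) - 2676 = (1286 + (0*1)*1) - 2676 = (1286 + 0*1) - 2676 = (1286 + 0) - 2676 = 1286 - 2676 = -1390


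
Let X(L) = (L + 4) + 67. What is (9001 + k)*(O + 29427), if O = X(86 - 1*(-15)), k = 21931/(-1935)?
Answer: 514874723396/1935 ≈ 2.6609e+8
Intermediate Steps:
k = -21931/1935 (k = 21931*(-1/1935) = -21931/1935 ≈ -11.334)
X(L) = 71 + L (X(L) = (4 + L) + 67 = 71 + L)
O = 172 (O = 71 + (86 - 1*(-15)) = 71 + (86 + 15) = 71 + 101 = 172)
(9001 + k)*(O + 29427) = (9001 - 21931/1935)*(172 + 29427) = (17395004/1935)*29599 = 514874723396/1935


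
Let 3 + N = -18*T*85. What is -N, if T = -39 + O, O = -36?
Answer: -114747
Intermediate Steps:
T = -75 (T = -39 - 36 = -75)
N = 114747 (N = -3 - 18*(-75)*85 = -3 + 1350*85 = -3 + 114750 = 114747)
-N = -1*114747 = -114747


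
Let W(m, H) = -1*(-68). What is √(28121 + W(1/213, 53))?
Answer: √28189 ≈ 167.90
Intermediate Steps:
W(m, H) = 68
√(28121 + W(1/213, 53)) = √(28121 + 68) = √28189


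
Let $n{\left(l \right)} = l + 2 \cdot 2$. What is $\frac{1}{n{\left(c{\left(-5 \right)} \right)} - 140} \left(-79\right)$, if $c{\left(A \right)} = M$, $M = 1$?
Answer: $\frac{79}{135} \approx 0.58519$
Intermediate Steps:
$c{\left(A \right)} = 1$
$n{\left(l \right)} = 4 + l$ ($n{\left(l \right)} = l + 4 = 4 + l$)
$\frac{1}{n{\left(c{\left(-5 \right)} \right)} - 140} \left(-79\right) = \frac{1}{\left(4 + 1\right) - 140} \left(-79\right) = \frac{1}{5 - 140} \left(-79\right) = \frac{1}{-135} \left(-79\right) = \left(- \frac{1}{135}\right) \left(-79\right) = \frac{79}{135}$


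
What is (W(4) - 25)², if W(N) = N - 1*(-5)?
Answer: 256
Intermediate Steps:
W(N) = 5 + N (W(N) = N + 5 = 5 + N)
(W(4) - 25)² = ((5 + 4) - 25)² = (9 - 25)² = (-16)² = 256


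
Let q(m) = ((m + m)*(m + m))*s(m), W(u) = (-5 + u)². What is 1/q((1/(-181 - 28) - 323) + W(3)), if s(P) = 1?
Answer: 43681/17780622336 ≈ 2.4567e-6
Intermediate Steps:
q(m) = 4*m² (q(m) = ((m + m)*(m + m))*1 = ((2*m)*(2*m))*1 = (4*m²)*1 = 4*m²)
1/q((1/(-181 - 28) - 323) + W(3)) = 1/(4*((1/(-181 - 28) - 323) + (-5 + 3)²)²) = 1/(4*((1/(-209) - 323) + (-2)²)²) = 1/(4*((-1/209 - 323) + 4)²) = 1/(4*(-67508/209 + 4)²) = 1/(4*(-66672/209)²) = 1/(4*(4445155584/43681)) = 1/(17780622336/43681) = 43681/17780622336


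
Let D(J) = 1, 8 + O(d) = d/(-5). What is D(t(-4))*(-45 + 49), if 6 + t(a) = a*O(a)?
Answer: 4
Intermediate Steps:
O(d) = -8 - d/5 (O(d) = -8 + d/(-5) = -8 + d*(-⅕) = -8 - d/5)
t(a) = -6 + a*(-8 - a/5)
D(t(-4))*(-45 + 49) = 1*(-45 + 49) = 1*4 = 4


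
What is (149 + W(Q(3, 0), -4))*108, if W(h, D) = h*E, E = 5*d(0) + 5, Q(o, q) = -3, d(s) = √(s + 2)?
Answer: 14472 - 1620*√2 ≈ 12181.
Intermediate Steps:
d(s) = √(2 + s)
E = 5 + 5*√2 (E = 5*√(2 + 0) + 5 = 5*√2 + 5 = 5 + 5*√2 ≈ 12.071)
W(h, D) = h*(5 + 5*√2)
(149 + W(Q(3, 0), -4))*108 = (149 + 5*(-3)*(1 + √2))*108 = (149 + (-15 - 15*√2))*108 = (134 - 15*√2)*108 = 14472 - 1620*√2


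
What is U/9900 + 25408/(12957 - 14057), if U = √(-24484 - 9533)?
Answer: -6352/275 + I*√34017/9900 ≈ -23.098 + 0.01863*I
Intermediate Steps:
U = I*√34017 (U = √(-34017) = I*√34017 ≈ 184.44*I)
U/9900 + 25408/(12957 - 14057) = (I*√34017)/9900 + 25408/(12957 - 14057) = (I*√34017)*(1/9900) + 25408/(-1100) = I*√34017/9900 + 25408*(-1/1100) = I*√34017/9900 - 6352/275 = -6352/275 + I*√34017/9900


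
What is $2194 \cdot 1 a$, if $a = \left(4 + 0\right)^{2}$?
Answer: $35104$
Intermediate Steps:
$a = 16$ ($a = 4^{2} = 16$)
$2194 \cdot 1 a = 2194 \cdot 1 \cdot 16 = 2194 \cdot 16 = 35104$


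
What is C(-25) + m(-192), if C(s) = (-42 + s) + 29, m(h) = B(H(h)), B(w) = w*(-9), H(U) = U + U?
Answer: 3418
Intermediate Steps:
H(U) = 2*U
B(w) = -9*w
m(h) = -18*h
C(s) = -13 + s
C(-25) + m(-192) = (-13 - 25) - 18*(-192) = -38 + 3456 = 3418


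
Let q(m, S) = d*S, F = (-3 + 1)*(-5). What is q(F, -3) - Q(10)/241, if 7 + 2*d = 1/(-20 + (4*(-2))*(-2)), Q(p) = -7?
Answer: 21023/1928 ≈ 10.904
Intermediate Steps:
F = 10 (F = -2*(-5) = 10)
d = -29/8 (d = -7/2 + 1/(2*(-20 + (4*(-2))*(-2))) = -7/2 + 1/(2*(-20 - 8*(-2))) = -7/2 + 1/(2*(-20 + 16)) = -7/2 + (1/2)/(-4) = -7/2 + (1/2)*(-1/4) = -7/2 - 1/8 = -29/8 ≈ -3.6250)
q(m, S) = -29*S/8
q(F, -3) - Q(10)/241 = -29/8*(-3) - (-7)/241 = 87/8 - (-7)/241 = 87/8 - 1*(-7/241) = 87/8 + 7/241 = 21023/1928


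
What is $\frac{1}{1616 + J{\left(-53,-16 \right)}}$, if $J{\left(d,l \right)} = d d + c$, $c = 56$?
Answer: $\frac{1}{4481} \approx 0.00022316$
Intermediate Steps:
$J{\left(d,l \right)} = 56 + d^{2}$ ($J{\left(d,l \right)} = d d + 56 = d^{2} + 56 = 56 + d^{2}$)
$\frac{1}{1616 + J{\left(-53,-16 \right)}} = \frac{1}{1616 + \left(56 + \left(-53\right)^{2}\right)} = \frac{1}{1616 + \left(56 + 2809\right)} = \frac{1}{1616 + 2865} = \frac{1}{4481}$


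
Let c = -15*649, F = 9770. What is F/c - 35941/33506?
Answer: -12313441/5930562 ≈ -2.0763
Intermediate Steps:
c = -9735
F/c - 35941/33506 = 9770/(-9735) - 35941/33506 = 9770*(-1/9735) - 35941*1/33506 = -1954/1947 - 35941/33506 = -12313441/5930562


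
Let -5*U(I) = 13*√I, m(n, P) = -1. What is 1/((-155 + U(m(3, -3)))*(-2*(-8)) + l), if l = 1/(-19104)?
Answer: -22627695069600/56132474708327449 + 379561328640*I/56132474708327449 ≈ -0.00040311 + 6.7619e-6*I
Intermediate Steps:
U(I) = -13*√I/5
l = -1/19104 ≈ -5.2345e-5
1/((-155 + U(m(3, -3)))*(-2*(-8)) + l) = 1/((-155 - 13*I/5)*(-2*(-8)) - 1/19104) = 1/((-155 - 13*I/5)*16 - 1/19104) = 1/((-2480 - 208*I/5) - 1/19104) = 1/(-47377921/19104 - 208*I/5) = 9124070400*(-47377921/19104 + 208*I/5)/56132474708327449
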